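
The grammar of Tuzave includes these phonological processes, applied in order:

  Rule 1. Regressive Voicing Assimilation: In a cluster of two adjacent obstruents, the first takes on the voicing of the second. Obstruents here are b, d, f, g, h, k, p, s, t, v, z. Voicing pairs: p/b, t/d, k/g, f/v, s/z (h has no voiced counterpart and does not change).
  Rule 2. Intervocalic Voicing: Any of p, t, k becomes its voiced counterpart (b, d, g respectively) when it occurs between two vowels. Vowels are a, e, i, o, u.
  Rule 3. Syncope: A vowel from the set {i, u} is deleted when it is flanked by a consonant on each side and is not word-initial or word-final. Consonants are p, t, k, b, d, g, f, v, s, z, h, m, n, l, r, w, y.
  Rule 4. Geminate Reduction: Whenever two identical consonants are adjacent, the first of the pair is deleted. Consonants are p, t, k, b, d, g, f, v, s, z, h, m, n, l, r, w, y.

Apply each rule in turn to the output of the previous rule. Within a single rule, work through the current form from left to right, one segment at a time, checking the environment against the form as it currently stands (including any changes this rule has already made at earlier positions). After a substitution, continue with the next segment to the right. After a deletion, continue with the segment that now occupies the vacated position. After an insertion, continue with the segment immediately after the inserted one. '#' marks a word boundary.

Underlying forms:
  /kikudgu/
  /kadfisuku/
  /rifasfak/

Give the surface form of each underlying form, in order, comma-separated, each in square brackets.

/kikudgu/:
  Rule 1 Regressive Voicing Assimilation: no change — [kikudgu]
  Rule 2 Intervocalic Voicing: [kikudgu] → [kigudgu]
  Rule 3 Syncope: [kigudgu] → [kgdgu]
  Rule 4 Geminate Reduction: no change — [kgdgu]
/kadfisuku/:
  Rule 1 Regressive Voicing Assimilation: [kadfisuku] → [katfisuku]
  Rule 2 Intervocalic Voicing: [katfisuku] → [katfisugu]
  Rule 3 Syncope: [katfisugu] → [katfsgu]
  Rule 4 Geminate Reduction: no change — [katfsgu]
/rifasfak/:
  Rule 1 Regressive Voicing Assimilation: no change — [rifasfak]
  Rule 2 Intervocalic Voicing: no change — [rifasfak]
  Rule 3 Syncope: [rifasfak] → [rfasfak]
  Rule 4 Geminate Reduction: no change — [rfasfak]

[kgdgu], [katfsgu], [rfasfak]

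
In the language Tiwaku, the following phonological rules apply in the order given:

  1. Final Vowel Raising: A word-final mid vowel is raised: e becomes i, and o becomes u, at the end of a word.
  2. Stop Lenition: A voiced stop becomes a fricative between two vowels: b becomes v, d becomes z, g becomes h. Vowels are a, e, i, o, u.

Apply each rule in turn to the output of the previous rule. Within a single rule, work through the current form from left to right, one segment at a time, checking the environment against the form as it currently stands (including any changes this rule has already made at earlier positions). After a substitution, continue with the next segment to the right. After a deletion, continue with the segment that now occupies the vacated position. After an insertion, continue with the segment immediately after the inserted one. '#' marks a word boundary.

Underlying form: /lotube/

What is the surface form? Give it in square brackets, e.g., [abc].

[lotuvi]

1 Final Vowel Raising: [lotube] → [lotubi]
2 Stop Lenition: [lotubi] → [lotuvi]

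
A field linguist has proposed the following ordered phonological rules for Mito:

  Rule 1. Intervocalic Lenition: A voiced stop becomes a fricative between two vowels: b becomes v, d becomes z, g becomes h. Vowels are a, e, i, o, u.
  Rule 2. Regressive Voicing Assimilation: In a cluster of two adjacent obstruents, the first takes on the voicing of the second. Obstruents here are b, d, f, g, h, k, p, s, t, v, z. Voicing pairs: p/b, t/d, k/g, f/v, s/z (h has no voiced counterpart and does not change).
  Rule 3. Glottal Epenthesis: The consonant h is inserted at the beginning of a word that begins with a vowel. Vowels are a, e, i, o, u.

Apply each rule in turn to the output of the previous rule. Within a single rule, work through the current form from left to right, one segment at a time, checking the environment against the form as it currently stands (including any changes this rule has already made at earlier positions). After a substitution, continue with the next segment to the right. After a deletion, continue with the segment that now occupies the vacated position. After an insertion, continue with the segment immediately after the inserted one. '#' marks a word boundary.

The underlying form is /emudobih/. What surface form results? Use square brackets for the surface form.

Rule 1 Intervocalic Lenition: [emudobih] → [emuzovih]
Rule 2 Regressive Voicing Assimilation: no change — [emuzovih]
Rule 3 Glottal Epenthesis: [emuzovih] → [hemuzovih]

[hemuzovih]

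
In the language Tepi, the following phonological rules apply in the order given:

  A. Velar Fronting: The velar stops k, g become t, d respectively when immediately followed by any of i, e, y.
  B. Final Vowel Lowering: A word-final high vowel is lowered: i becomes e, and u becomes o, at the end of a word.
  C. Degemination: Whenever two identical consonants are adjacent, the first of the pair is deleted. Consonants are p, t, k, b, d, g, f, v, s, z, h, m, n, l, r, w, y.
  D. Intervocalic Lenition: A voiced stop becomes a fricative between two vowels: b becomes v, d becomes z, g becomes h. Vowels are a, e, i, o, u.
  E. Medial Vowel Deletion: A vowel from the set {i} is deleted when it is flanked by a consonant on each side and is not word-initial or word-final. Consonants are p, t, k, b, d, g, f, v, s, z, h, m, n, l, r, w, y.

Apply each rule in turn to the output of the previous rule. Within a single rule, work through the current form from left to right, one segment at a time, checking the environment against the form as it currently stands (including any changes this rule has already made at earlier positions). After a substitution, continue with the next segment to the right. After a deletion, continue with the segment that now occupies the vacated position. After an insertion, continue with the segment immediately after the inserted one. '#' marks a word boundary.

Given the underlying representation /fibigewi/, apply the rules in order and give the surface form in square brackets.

[fvzewe]

A Velar Fronting: [fibigewi] → [fibidewi]
B Final Vowel Lowering: [fibidewi] → [fibidewe]
C Degemination: no change — [fibidewe]
D Intervocalic Lenition: [fibidewe] → [fivizewe]
E Medial Vowel Deletion: [fivizewe] → [fvzewe]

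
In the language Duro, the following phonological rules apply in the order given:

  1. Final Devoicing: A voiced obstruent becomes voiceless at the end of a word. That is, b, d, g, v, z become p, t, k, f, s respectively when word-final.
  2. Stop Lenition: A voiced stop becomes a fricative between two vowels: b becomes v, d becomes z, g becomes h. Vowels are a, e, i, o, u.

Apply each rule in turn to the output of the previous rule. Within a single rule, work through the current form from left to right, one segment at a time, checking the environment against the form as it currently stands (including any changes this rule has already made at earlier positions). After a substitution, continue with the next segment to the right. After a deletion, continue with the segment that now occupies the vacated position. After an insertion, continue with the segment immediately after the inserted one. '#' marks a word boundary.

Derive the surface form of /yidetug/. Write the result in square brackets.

1 Final Devoicing: [yidetug] → [yidetuk]
2 Stop Lenition: [yidetuk] → [yizetuk]

[yizetuk]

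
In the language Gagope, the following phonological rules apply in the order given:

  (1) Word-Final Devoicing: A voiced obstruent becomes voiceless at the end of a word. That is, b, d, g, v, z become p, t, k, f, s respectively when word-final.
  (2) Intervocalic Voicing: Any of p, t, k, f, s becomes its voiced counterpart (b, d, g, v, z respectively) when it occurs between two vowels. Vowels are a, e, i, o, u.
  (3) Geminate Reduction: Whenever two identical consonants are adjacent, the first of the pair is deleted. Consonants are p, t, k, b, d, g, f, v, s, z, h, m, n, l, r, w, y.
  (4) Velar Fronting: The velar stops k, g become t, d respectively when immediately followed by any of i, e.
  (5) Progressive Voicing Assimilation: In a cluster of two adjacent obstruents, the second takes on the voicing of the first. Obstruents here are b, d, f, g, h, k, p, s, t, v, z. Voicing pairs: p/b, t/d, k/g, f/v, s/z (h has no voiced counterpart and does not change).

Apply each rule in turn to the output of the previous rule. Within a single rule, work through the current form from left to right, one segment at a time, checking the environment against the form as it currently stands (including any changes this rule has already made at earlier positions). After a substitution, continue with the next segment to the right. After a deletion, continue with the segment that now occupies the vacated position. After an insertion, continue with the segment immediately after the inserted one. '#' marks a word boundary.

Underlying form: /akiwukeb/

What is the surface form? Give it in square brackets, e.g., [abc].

(1) Word-Final Devoicing: [akiwukeb] → [akiwukep]
(2) Intervocalic Voicing: [akiwukep] → [agiwugep]
(3) Geminate Reduction: no change — [agiwugep]
(4) Velar Fronting: [agiwugep] → [adiwudep]
(5) Progressive Voicing Assimilation: no change — [adiwudep]

[adiwudep]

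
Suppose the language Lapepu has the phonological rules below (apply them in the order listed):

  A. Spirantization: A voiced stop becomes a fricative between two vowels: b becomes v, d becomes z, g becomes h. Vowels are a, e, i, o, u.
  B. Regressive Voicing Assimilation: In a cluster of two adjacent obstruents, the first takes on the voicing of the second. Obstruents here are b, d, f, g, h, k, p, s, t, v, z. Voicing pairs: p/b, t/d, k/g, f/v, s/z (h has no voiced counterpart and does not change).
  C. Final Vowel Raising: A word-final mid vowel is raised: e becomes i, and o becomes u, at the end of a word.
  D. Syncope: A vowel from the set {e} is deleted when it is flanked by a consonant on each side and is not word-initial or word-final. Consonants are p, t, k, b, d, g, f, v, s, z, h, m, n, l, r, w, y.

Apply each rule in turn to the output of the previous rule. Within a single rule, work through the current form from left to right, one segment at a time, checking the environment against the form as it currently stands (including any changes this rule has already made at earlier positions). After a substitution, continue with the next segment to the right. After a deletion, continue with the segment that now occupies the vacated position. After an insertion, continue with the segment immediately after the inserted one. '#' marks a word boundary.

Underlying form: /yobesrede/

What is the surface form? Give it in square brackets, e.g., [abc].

[yovsrzi]

A Spirantization: [yobesrede] → [yovesreze]
B Regressive Voicing Assimilation: no change — [yovesreze]
C Final Vowel Raising: [yovesreze] → [yovesrezi]
D Syncope: [yovesrezi] → [yovsrzi]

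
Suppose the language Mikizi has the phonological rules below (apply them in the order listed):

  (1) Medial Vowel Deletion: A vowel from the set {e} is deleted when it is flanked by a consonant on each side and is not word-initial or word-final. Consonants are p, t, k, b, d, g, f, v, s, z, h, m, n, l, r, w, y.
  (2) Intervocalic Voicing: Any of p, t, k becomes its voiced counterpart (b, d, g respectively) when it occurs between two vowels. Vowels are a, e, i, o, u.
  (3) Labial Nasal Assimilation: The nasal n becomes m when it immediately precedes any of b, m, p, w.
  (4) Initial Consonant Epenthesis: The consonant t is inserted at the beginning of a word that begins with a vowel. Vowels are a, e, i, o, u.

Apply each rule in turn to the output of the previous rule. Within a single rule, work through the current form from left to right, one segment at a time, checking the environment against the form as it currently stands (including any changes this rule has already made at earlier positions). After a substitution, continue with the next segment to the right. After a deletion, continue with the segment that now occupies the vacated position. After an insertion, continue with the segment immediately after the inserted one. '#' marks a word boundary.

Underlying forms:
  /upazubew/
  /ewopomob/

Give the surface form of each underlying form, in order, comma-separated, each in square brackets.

/upazubew/:
  (1) Medial Vowel Deletion: [upazubew] → [upazubw]
  (2) Intervocalic Voicing: [upazubw] → [ubazubw]
  (3) Labial Nasal Assimilation: no change — [ubazubw]
  (4) Initial Consonant Epenthesis: [ubazubw] → [tubazubw]
/ewopomob/:
  (1) Medial Vowel Deletion: no change — [ewopomob]
  (2) Intervocalic Voicing: [ewopomob] → [ewobomob]
  (3) Labial Nasal Assimilation: no change — [ewobomob]
  (4) Initial Consonant Epenthesis: [ewobomob] → [tewobomob]

[tubazubw], [tewobomob]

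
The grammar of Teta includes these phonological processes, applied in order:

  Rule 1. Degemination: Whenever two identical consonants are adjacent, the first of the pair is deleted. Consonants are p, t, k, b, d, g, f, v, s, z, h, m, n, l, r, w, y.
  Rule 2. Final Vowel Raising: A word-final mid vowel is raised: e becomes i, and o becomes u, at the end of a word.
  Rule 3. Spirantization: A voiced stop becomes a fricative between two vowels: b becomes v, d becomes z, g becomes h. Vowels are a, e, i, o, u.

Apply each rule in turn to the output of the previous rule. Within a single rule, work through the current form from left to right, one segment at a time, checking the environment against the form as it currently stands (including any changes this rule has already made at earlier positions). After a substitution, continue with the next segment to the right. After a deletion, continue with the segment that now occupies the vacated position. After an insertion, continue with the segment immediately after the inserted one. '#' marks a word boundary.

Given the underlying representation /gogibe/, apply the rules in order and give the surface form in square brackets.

[gohivi]

Rule 1 Degemination: no change — [gogibe]
Rule 2 Final Vowel Raising: [gogibe] → [gogibi]
Rule 3 Spirantization: [gogibi] → [gohivi]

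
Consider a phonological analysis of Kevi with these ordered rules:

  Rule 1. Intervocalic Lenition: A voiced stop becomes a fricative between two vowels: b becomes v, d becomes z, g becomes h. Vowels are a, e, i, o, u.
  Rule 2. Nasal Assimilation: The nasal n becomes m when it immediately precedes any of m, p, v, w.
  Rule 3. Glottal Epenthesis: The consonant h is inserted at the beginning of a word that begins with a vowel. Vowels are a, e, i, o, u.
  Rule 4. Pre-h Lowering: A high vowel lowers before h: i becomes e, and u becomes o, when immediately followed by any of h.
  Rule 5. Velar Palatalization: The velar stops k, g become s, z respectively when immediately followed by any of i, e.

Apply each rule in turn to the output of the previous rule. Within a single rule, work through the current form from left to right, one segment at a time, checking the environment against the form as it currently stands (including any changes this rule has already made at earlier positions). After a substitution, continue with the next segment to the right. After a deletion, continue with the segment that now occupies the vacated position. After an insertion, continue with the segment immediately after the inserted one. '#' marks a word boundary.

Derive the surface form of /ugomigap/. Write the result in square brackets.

Rule 1 Intervocalic Lenition: [ugomigap] → [uhomihap]
Rule 2 Nasal Assimilation: no change — [uhomihap]
Rule 3 Glottal Epenthesis: [uhomihap] → [huhomihap]
Rule 4 Pre-h Lowering: [huhomihap] → [hohomehap]
Rule 5 Velar Palatalization: no change — [hohomehap]

[hohomehap]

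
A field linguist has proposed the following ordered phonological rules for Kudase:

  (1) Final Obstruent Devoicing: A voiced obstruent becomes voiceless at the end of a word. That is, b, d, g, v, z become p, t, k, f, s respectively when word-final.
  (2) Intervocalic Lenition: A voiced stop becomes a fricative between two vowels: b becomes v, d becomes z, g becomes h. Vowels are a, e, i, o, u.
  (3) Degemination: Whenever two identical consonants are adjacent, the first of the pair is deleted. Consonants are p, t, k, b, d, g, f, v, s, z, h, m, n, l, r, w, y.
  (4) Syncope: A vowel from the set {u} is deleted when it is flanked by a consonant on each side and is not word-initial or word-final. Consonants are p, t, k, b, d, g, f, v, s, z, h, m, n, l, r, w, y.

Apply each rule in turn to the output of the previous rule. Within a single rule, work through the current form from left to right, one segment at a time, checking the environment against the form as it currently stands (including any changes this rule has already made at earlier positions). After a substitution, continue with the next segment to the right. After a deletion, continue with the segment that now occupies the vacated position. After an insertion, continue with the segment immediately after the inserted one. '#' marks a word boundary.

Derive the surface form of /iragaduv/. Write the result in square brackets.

[irahazf]

(1) Final Obstruent Devoicing: [iragaduv] → [iragaduf]
(2) Intervocalic Lenition: [iragaduf] → [irahazuf]
(3) Degemination: no change — [irahazuf]
(4) Syncope: [irahazuf] → [irahazf]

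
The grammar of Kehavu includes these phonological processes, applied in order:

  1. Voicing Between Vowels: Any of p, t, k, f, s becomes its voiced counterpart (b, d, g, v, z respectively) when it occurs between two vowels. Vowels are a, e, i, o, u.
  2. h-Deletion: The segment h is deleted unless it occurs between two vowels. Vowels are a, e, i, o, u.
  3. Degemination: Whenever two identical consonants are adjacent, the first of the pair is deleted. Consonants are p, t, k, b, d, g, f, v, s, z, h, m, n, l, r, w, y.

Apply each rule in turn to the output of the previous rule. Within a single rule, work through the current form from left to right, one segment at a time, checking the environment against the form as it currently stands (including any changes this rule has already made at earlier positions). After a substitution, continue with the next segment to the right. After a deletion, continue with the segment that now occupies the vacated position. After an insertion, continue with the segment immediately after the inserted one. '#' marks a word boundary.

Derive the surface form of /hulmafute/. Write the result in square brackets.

1 Voicing Between Vowels: [hulmafute] → [hulmavude]
2 h-Deletion: [hulmavude] → [ulmavude]
3 Degemination: no change — [ulmavude]

[ulmavude]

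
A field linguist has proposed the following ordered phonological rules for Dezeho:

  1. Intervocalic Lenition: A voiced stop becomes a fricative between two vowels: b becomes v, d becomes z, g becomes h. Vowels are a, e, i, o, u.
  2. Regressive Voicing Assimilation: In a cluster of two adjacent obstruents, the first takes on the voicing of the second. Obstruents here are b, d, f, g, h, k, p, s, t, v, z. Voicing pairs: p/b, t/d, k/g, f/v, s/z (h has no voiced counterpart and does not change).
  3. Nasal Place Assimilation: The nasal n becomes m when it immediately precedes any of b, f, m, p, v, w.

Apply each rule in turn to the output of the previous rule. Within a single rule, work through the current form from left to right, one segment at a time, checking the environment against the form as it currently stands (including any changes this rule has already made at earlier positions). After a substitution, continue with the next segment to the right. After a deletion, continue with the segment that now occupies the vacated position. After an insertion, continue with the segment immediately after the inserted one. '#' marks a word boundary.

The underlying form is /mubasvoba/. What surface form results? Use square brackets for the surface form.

[muvazvova]

1 Intervocalic Lenition: [mubasvoba] → [muvasvova]
2 Regressive Voicing Assimilation: [muvasvova] → [muvazvova]
3 Nasal Place Assimilation: no change — [muvazvova]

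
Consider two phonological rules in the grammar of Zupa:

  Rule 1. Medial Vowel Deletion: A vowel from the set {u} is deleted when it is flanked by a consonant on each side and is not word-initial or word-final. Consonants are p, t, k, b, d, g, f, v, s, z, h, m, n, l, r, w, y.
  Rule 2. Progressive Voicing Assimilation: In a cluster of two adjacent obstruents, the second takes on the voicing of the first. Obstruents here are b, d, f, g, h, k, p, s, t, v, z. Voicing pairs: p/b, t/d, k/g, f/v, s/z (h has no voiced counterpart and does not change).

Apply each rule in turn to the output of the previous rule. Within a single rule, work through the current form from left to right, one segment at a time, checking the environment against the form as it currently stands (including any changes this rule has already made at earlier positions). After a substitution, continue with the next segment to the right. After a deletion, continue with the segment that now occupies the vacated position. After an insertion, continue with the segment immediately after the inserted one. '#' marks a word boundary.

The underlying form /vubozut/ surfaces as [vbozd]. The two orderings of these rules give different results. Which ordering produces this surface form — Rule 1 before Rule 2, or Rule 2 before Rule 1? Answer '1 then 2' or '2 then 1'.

1 then 2

Order 1 then 2:
  1 Medial Vowel Deletion: [vubozut] → [vbozt]
  2 Progressive Voicing Assimilation: [vbozt] → [vbozd]
  result: [vbozd]
Order 2 then 1:
  2 Progressive Voicing Assimilation: no change — [vubozut]
  1 Medial Vowel Deletion: [vubozut] → [vbozt]
  result: [vbozt]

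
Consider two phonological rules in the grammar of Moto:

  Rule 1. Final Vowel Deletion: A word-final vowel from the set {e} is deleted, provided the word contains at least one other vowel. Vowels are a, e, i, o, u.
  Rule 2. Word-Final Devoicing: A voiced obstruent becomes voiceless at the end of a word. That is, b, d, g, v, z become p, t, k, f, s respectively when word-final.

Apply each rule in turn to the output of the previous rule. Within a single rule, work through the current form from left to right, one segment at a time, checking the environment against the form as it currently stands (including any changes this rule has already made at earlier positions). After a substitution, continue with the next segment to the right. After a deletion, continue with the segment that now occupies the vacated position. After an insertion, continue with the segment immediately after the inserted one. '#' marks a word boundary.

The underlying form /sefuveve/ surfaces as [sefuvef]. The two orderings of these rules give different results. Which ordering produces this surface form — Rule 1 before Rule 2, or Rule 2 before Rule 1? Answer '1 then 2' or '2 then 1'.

1 then 2

Order 1 then 2:
  1 Final Vowel Deletion: [sefuveve] → [sefuvev]
  2 Word-Final Devoicing: [sefuvev] → [sefuvef]
  result: [sefuvef]
Order 2 then 1:
  2 Word-Final Devoicing: no change — [sefuveve]
  1 Final Vowel Deletion: [sefuveve] → [sefuvev]
  result: [sefuvev]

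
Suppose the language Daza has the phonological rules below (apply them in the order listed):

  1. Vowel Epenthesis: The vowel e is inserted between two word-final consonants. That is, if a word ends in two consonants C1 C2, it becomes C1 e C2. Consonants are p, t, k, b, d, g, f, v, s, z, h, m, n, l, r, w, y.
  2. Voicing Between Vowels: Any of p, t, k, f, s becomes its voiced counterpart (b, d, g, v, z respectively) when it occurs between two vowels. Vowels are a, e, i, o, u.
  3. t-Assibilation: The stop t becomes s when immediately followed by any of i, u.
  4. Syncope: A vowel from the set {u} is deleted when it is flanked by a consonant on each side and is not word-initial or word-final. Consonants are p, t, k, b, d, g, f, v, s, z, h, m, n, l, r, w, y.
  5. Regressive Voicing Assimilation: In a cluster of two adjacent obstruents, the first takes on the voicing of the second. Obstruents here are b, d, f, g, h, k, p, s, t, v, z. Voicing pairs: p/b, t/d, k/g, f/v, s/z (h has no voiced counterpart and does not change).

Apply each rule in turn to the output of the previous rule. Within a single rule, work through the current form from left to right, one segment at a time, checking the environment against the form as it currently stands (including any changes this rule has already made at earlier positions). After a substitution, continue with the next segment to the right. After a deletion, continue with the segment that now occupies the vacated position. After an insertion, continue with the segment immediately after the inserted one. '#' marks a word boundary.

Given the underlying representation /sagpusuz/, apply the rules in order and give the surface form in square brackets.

[sakbzz]

1 Vowel Epenthesis: no change — [sagpusuz]
2 Voicing Between Vowels: [sagpusuz] → [sagpuzuz]
3 t-Assibilation: no change — [sagpuzuz]
4 Syncope: [sagpuzuz] → [sagpzz]
5 Regressive Voicing Assimilation: [sagpzz] → [sakbzz]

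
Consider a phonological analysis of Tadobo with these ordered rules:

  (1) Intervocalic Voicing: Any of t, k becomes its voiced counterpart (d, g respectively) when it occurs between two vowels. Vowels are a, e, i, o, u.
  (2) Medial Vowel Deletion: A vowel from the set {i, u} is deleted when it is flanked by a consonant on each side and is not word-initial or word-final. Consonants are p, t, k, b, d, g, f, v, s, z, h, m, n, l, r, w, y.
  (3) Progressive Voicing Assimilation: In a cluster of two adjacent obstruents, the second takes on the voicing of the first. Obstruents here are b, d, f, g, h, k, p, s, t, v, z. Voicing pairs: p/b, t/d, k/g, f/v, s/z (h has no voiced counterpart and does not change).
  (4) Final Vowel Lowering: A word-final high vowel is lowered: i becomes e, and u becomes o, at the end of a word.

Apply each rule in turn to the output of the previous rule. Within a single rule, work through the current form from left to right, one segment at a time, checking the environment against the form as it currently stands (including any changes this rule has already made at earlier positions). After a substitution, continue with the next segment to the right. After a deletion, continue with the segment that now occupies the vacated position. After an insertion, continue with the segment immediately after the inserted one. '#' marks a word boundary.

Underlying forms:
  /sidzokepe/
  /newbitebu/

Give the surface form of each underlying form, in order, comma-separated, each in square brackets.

/sidzokepe/:
  (1) Intervocalic Voicing: [sidzokepe] → [sidzogepe]
  (2) Medial Vowel Deletion: [sidzogepe] → [sdzogepe]
  (3) Progressive Voicing Assimilation: [sdzogepe] → [stsogepe]
  (4) Final Vowel Lowering: no change — [stsogepe]
/newbitebu/:
  (1) Intervocalic Voicing: [newbitebu] → [newbidebu]
  (2) Medial Vowel Deletion: [newbidebu] → [newbdebu]
  (3) Progressive Voicing Assimilation: no change — [newbdebu]
  (4) Final Vowel Lowering: [newbdebu] → [newbdebo]

[stsogepe], [newbdebo]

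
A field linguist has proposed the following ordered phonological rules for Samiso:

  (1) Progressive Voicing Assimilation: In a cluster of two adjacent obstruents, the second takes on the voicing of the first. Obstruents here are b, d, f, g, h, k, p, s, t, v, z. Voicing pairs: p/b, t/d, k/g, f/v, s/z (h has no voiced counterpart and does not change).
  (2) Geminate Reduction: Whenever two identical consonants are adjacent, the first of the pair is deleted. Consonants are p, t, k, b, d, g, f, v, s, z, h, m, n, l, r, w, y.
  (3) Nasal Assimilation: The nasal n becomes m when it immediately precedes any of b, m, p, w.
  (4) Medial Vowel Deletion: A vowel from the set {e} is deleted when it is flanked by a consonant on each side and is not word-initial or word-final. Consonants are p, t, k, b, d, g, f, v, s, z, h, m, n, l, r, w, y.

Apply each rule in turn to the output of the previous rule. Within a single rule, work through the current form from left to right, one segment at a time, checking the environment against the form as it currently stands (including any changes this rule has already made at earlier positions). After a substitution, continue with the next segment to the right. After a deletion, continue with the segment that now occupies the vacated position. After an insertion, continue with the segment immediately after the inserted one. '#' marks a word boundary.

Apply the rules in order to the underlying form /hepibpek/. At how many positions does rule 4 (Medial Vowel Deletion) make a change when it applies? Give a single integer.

(1) Progressive Voicing Assimilation: [hepibpek] → [hepibbek]
(2) Geminate Reduction: [hepibbek] → [hepibek]
(3) Nasal Assimilation: no change — [hepibek]
(4) Medial Vowel Deletion: [hepibek] → [hpibk]
Rule 4 changed 2 position(s).

2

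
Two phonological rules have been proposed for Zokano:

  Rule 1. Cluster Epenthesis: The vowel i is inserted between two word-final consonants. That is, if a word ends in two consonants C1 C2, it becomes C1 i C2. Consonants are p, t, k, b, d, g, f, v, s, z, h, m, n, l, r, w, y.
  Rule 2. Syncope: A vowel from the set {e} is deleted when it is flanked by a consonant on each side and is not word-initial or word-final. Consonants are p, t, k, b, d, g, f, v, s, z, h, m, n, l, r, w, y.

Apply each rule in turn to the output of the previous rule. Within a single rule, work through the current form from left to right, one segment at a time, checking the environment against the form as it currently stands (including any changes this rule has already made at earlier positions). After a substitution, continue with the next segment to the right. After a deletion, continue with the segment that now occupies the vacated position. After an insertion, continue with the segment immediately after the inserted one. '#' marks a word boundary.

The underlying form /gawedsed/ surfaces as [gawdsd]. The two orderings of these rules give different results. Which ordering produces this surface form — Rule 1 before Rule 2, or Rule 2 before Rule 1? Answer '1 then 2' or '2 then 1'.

1 then 2

Order 1 then 2:
  1 Cluster Epenthesis: no change — [gawedsed]
  2 Syncope: [gawedsed] → [gawdsd]
  result: [gawdsd]
Order 2 then 1:
  2 Syncope: [gawedsed] → [gawdsd]
  1 Cluster Epenthesis: [gawdsd] → [gawdsid]
  result: [gawdsid]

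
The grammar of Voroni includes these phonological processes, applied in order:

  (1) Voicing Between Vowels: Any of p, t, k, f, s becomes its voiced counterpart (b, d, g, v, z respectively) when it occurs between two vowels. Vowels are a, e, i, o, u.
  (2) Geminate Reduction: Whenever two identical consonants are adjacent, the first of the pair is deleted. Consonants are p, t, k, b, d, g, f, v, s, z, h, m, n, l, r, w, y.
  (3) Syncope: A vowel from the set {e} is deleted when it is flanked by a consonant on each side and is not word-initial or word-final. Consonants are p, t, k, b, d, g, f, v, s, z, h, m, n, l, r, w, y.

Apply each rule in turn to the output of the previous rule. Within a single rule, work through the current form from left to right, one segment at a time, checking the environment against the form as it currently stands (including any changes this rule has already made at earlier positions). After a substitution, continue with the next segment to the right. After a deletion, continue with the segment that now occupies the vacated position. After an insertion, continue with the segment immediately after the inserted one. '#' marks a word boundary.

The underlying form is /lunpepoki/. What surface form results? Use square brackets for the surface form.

(1) Voicing Between Vowels: [lunpepoki] → [lunpebogi]
(2) Geminate Reduction: no change — [lunpebogi]
(3) Syncope: [lunpebogi] → [lunpbogi]

[lunpbogi]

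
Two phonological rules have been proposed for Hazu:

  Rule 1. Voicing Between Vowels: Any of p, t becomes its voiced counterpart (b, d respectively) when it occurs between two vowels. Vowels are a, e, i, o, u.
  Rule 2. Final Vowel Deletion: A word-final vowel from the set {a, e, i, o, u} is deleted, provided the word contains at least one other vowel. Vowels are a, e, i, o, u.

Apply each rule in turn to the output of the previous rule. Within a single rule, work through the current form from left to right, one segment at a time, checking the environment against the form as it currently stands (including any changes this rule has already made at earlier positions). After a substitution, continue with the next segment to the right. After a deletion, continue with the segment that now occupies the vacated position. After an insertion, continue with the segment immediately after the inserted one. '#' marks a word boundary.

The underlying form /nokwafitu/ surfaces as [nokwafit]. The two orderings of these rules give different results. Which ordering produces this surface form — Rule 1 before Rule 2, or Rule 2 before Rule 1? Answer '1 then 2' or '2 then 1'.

2 then 1

Order 1 then 2:
  1 Voicing Between Vowels: [nokwafitu] → [nokwafidu]
  2 Final Vowel Deletion: [nokwafidu] → [nokwafid]
  result: [nokwafid]
Order 2 then 1:
  2 Final Vowel Deletion: [nokwafitu] → [nokwafit]
  1 Voicing Between Vowels: no change — [nokwafit]
  result: [nokwafit]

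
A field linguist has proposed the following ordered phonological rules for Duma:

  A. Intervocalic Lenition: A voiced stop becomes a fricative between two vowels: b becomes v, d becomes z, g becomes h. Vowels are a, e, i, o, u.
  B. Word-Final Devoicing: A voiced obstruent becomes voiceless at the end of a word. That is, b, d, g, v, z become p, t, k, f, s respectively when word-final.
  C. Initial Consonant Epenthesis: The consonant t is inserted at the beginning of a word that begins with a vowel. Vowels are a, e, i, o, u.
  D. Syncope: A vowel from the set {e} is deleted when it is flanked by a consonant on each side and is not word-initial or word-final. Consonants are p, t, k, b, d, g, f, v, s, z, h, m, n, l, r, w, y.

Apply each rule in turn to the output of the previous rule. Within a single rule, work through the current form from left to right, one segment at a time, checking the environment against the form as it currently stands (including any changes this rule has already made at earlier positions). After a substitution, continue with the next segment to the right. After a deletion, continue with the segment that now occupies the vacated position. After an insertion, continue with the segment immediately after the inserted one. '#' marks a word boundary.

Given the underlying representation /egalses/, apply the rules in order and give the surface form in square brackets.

A Intervocalic Lenition: [egalses] → [ehalses]
B Word-Final Devoicing: no change — [ehalses]
C Initial Consonant Epenthesis: [ehalses] → [tehalses]
D Syncope: [tehalses] → [thalss]

[thalss]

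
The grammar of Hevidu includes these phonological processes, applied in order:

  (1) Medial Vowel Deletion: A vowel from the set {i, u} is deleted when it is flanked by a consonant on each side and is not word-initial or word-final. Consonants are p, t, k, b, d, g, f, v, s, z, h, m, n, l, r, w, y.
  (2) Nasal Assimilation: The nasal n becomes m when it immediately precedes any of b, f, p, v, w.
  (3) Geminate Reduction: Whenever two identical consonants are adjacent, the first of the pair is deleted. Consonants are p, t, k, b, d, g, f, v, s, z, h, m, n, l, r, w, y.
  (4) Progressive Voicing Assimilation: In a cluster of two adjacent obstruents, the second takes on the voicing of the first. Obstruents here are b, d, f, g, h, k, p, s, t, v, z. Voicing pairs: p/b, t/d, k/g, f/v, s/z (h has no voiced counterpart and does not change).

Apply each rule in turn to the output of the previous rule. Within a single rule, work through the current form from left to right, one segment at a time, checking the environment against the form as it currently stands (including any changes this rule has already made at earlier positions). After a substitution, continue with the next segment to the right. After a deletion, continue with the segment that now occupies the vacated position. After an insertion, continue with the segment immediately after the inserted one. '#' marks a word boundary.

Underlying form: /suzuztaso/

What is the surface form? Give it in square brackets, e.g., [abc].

[sstaso]

(1) Medial Vowel Deletion: [suzuztaso] → [szztaso]
(2) Nasal Assimilation: no change — [szztaso]
(3) Geminate Reduction: [szztaso] → [sztaso]
(4) Progressive Voicing Assimilation: [sztaso] → [sstaso]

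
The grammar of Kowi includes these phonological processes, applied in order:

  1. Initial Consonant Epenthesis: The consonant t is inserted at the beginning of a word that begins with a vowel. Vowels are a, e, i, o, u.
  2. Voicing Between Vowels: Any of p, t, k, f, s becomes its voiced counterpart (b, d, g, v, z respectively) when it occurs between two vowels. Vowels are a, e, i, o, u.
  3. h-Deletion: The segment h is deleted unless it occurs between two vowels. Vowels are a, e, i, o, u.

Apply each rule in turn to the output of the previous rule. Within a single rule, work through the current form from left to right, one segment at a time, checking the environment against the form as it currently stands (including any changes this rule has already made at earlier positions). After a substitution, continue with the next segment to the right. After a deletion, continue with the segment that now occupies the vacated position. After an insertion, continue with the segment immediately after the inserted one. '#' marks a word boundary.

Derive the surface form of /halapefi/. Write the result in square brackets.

1 Initial Consonant Epenthesis: no change — [halapefi]
2 Voicing Between Vowels: [halapefi] → [halabevi]
3 h-Deletion: [halabevi] → [alabevi]

[alabevi]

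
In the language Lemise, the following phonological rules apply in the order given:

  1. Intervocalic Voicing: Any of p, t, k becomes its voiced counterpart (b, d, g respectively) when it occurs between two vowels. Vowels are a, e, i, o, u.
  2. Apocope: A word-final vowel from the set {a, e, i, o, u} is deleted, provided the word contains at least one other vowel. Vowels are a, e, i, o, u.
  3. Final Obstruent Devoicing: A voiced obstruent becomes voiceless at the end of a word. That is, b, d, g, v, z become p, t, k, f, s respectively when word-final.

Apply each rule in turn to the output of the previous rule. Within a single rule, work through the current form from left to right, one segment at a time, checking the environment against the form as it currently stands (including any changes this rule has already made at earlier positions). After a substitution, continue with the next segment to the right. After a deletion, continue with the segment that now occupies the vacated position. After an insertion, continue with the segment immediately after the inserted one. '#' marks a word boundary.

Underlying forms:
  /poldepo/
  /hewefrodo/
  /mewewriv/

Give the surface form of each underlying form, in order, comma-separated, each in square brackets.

[poldep], [hewefrot], [mewewrif]

/poldepo/:
  1 Intervocalic Voicing: [poldepo] → [poldebo]
  2 Apocope: [poldebo] → [poldeb]
  3 Final Obstruent Devoicing: [poldeb] → [poldep]
/hewefrodo/:
  1 Intervocalic Voicing: no change — [hewefrodo]
  2 Apocope: [hewefrodo] → [hewefrod]
  3 Final Obstruent Devoicing: [hewefrod] → [hewefrot]
/mewewriv/:
  1 Intervocalic Voicing: no change — [mewewriv]
  2 Apocope: no change — [mewewriv]
  3 Final Obstruent Devoicing: [mewewriv] → [mewewrif]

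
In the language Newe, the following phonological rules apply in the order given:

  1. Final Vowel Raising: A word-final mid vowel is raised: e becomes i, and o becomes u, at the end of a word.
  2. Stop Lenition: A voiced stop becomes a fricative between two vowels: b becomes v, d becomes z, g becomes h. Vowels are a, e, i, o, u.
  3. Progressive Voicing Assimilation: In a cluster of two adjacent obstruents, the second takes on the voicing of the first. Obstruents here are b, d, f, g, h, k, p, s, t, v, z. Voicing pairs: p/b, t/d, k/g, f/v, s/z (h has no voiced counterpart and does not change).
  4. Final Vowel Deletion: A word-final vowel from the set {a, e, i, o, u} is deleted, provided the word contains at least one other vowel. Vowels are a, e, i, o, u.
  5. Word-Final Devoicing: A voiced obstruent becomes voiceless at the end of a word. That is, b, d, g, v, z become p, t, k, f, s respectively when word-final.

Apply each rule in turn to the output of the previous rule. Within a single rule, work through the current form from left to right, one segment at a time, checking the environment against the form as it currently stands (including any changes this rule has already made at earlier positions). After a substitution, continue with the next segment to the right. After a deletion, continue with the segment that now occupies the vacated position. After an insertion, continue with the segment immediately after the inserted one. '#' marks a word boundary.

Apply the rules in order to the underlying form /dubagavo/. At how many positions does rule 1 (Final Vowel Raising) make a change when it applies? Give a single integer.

1 Final Vowel Raising: [dubagavo] → [dubagavu]
2 Stop Lenition: [dubagavu] → [duvahavu]
3 Progressive Voicing Assimilation: no change — [duvahavu]
4 Final Vowel Deletion: [duvahavu] → [duvahav]
5 Word-Final Devoicing: [duvahav] → [duvahaf]
Rule 1 changed 1 position(s).

1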